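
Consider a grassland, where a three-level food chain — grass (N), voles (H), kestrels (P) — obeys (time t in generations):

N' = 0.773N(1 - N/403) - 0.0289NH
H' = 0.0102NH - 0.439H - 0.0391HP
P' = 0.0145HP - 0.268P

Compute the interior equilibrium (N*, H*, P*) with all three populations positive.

N* ≈ 125, H* ≈ 18.5, P* ≈ 21.3

From dP/dt = 0: 0.0145H* = 0.268, so H* = 18.5.
From dN/dt = 0: 0.773(1 - N*/403) = 0.0289·18.5, giving N* = 403·(1 - 0.691) = 125.
From dH/dt = 0: 0.0102·125 - 0.439 = 0.0391P*, so P* = 0.831/0.0391 = 21.3.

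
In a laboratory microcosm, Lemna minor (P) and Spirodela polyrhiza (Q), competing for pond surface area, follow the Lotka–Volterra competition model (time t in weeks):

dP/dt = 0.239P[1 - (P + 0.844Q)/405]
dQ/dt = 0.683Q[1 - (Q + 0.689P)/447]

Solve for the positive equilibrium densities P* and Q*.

P* ≈ 66.3, Q* ≈ 401

Setting both brackets to zero gives the nullclines P + 0.844Q = 405 and 0.689P + Q = 447.
Substituting Q = 447 - 0.689P into the first: P(1 - 0.844·0.689) = 405 - 0.844·447.
So P* = 27.7/0.418 = 66.3, and then Q* = 447 - 0.689·66.3 = 401.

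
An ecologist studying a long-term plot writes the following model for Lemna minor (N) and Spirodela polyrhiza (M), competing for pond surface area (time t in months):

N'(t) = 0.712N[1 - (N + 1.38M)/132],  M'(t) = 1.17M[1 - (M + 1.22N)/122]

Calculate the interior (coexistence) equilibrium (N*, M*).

Setting both brackets to zero gives the nullclines N + 1.38M = 132 and 1.22N + M = 122.
Substituting M = 122 - 1.22N into the first: N(1 - 1.38·1.22) = 132 - 1.38·122.
So N* = -36.4/-0.684 = 53.2, and then M* = 122 - 1.22·53.2 = 57.1.

N* ≈ 53.2, M* ≈ 57.1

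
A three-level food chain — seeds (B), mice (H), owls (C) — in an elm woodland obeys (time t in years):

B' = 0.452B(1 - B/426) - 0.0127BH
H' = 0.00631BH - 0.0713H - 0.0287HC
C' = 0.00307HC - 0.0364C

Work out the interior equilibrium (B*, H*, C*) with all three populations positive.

From dC/dt = 0: 0.00307H* = 0.0364, so H* = 11.9.
From dB/dt = 0: 0.452(1 - B*/426) = 0.0127·11.9, giving B* = 426·(1 - 0.333) = 284.
From dH/dt = 0: 0.00631·284 - 0.0713 = 0.0287C*, so C* = 1.72/0.0287 = 60.

B* ≈ 284, H* ≈ 11.9, C* ≈ 60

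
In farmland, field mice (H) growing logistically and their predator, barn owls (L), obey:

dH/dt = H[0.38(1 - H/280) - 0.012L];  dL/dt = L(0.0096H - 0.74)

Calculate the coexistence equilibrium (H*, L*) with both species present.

From dL/dt = 0 with L > 0: 0.0096H* = 0.74, so H* = 77.1.
Substitute into dH/dt = 0: 0.38(1 - 77.1/280) = 0.012L*.
The bracket is 0.725, giving L* = 0.275/0.012 = 22.9.

H* ≈ 77.1, L* ≈ 22.9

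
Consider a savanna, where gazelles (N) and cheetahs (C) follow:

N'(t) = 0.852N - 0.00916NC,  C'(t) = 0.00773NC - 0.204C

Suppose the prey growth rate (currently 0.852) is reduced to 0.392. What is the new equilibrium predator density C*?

C* ≈ 42.8

At the interior fixed point, setting dN/dt = 0 with N > 0 fixes C* = (prey growth rate)/(NC coefficient) — independent of the other coefficients.
With the change, C* = 0.392/0.00916 = 42.8; it falls from 93.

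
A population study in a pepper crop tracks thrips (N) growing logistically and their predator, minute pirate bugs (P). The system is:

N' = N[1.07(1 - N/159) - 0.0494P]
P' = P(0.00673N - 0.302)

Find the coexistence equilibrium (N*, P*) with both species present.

From dP/dt = 0 with P > 0: 0.00673N* = 0.302, so N* = 44.9.
Substitute into dN/dt = 0: 1.07(1 - 44.9/159) = 0.0494P*.
The bracket is 0.718, giving P* = 0.768/0.0494 = 15.5.

N* ≈ 44.9, P* ≈ 15.5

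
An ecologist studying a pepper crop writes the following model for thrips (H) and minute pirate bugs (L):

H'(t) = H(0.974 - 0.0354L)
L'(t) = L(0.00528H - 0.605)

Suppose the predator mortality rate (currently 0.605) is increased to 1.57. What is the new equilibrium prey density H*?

At the interior fixed point, setting dL/dt = 0 with L > 0 fixes H* = (predator death rate)/(HL coefficient) — independent of the other coefficients.
With the change, H* = 1.57/0.00528 = 297; it rises from 115.

H* ≈ 297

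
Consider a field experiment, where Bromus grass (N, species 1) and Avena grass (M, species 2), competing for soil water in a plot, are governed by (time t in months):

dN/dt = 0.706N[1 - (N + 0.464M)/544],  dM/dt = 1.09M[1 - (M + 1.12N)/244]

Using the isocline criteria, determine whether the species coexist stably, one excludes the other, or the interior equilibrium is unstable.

species 1 excludes species 2

Compare the nullcline intercepts: K1/α12 = 544/0.464 = 1170 > K2 = 244; K2/α21 = 244/1.12 = 218 < K1 = 544.
Since the inequalities point opposite ways, species 1 can invade but species 2 cannot.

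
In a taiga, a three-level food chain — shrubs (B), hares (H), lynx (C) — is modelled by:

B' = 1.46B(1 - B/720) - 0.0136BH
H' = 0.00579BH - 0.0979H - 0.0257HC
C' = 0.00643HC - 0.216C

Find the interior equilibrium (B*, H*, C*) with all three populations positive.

B* ≈ 495, H* ≈ 33.6, C* ≈ 108

From dC/dt = 0: 0.00643H* = 0.216, so H* = 33.6.
From dB/dt = 0: 1.46(1 - B*/720) = 0.0136·33.6, giving B* = 720·(1 - 0.313) = 495.
From dH/dt = 0: 0.00579·495 - 0.0979 = 0.0257C*, so C* = 2.77/0.0257 = 108.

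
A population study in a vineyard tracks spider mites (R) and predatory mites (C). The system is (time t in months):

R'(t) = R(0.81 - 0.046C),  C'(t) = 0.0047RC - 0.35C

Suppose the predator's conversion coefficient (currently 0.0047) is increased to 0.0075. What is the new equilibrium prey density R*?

R* ≈ 46.7

At the interior fixed point, setting dC/dt = 0 with C > 0 fixes R* = (predator death rate)/(RC coefficient) — independent of the other coefficients.
With the change, R* = 0.35/0.0075 = 46.7; it falls from 74.5.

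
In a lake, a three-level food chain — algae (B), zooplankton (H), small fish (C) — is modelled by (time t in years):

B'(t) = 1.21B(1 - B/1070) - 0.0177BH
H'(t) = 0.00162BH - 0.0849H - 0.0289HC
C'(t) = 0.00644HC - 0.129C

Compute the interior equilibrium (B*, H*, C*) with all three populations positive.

B* ≈ 756, H* ≈ 20, C* ≈ 39.5

From dC/dt = 0: 0.00644H* = 0.129, so H* = 20.
From dB/dt = 0: 1.21(1 - B*/1070) = 0.0177·20, giving B* = 1070·(1 - 0.293) = 756.
From dH/dt = 0: 0.00162·756 - 0.0849 = 0.0289C*, so C* = 1.14/0.0289 = 39.5.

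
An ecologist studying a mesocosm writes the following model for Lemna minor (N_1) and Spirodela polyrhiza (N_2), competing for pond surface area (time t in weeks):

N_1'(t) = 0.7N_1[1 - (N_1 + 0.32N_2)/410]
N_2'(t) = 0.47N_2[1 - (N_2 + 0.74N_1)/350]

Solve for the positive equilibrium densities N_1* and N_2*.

N_1* ≈ 390, N_2* ≈ 61.1

Setting both brackets to zero gives the nullclines N_1 + 0.32N_2 = 410 and 0.74N_1 + N_2 = 350.
Substituting N_2 = 350 - 0.74N_1 into the first: N_1(1 - 0.32·0.74) = 410 - 0.32·350.
So N_1* = 298/0.763 = 390, and then N_2* = 350 - 0.74·390 = 61.1.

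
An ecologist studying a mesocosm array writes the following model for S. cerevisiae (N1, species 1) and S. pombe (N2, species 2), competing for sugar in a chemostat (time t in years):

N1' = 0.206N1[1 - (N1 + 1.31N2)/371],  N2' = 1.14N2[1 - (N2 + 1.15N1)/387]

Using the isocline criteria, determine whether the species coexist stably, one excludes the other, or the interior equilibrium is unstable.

unstable coexistence (outcome depends on initial conditions)

Compare the nullcline intercepts: K1/α12 = 371/1.31 = 283 < K2 = 387; K2/α21 = 387/1.15 = 337 < K1 = 371.
Since both are reversed, neither can invade when rare; the interior point is a saddle.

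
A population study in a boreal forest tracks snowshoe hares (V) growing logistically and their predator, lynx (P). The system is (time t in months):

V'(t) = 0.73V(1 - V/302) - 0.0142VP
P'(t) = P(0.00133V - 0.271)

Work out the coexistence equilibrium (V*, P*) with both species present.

V* ≈ 204, P* ≈ 16.7

From dP/dt = 0 with P > 0: 0.00133V* = 0.271, so V* = 204.
Substitute into dV/dt = 0: 0.73(1 - 204/302) = 0.0142P*.
The bracket is 0.325, giving P* = 0.237/0.0142 = 16.7.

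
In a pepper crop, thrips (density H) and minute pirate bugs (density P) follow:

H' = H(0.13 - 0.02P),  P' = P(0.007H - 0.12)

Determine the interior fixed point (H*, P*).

H* ≈ 17.1, P* ≈ 6.5

Set dP/dt = 0 with P > 0: 0.007H - 0.12 = 0, so H* = 0.12/0.007 = 17.1.
Set dH/dt = 0 with H > 0: 0.13 - 0.02P = 0, so P* = 0.13/0.02 = 6.5.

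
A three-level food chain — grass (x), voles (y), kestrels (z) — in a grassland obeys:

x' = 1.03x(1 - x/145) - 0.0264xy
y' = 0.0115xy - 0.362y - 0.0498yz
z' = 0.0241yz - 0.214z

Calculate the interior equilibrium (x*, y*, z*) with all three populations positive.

x* ≈ 112, y* ≈ 8.88, z* ≈ 18.6

From dz/dt = 0: 0.0241y* = 0.214, so y* = 8.88.
From dx/dt = 0: 1.03(1 - x*/145) = 0.0264·8.88, giving x* = 145·(1 - 0.228) = 112.
From dy/dt = 0: 0.0115·112 - 0.362 = 0.0498z*, so z* = 0.926/0.0498 = 18.6.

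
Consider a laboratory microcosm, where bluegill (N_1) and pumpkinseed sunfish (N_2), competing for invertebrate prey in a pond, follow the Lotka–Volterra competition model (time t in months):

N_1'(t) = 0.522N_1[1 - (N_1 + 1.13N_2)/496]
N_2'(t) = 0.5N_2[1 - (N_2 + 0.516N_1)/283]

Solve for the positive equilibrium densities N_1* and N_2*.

Setting both brackets to zero gives the nullclines N_1 + 1.13N_2 = 496 and 0.516N_1 + N_2 = 283.
Substituting N_2 = 283 - 0.516N_1 into the first: N_1(1 - 1.13·0.516) = 496 - 1.13·283.
So N_1* = 176/0.417 = 423, and then N_2* = 283 - 0.516·423 = 64.9.

N_1* ≈ 423, N_2* ≈ 64.9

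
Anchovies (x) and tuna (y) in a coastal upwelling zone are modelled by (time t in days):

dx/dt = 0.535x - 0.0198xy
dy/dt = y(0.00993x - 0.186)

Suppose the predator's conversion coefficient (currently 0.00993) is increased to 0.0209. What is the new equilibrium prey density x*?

x* ≈ 8.9

At the interior fixed point, setting dy/dt = 0 with y > 0 fixes x* = (predator death rate)/(xy coefficient) — independent of the other coefficients.
With the change, x* = 0.186/0.0209 = 8.9; it falls from 18.7.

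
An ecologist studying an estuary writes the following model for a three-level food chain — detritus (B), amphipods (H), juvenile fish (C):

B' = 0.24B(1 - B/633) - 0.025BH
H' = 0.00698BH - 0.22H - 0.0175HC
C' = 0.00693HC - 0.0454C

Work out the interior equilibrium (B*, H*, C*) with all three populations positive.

B* ≈ 201, H* ≈ 6.55, C* ≈ 67.6

From dC/dt = 0: 0.00693H* = 0.0454, so H* = 6.55.
From dB/dt = 0: 0.24(1 - B*/633) = 0.025·6.55, giving B* = 633·(1 - 0.682) = 201.
From dH/dt = 0: 0.00698·201 - 0.22 = 0.0175C*, so C* = 1.18/0.0175 = 67.6.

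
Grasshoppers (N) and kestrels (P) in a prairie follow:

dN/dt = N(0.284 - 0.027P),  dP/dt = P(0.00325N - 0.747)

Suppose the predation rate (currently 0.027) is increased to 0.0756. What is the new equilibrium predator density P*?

P* ≈ 3.76

At the interior fixed point, setting dN/dt = 0 with N > 0 fixes P* = (prey growth rate)/(NP coefficient) — independent of the other coefficients.
With the change, P* = 0.284/0.0756 = 3.76; it falls from 10.5.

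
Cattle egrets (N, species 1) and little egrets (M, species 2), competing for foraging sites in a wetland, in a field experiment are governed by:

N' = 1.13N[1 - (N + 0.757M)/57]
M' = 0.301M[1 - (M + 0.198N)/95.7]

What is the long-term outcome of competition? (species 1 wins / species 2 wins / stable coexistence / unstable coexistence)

Compare the nullcline intercepts: K1/α12 = 57/0.757 = 75.3 < K2 = 95.7; K2/α21 = 95.7/0.198 = 483 > K1 = 57.
Since the inequalities point opposite ways, species 2 can invade but species 1 cannot.

species 2 excludes species 1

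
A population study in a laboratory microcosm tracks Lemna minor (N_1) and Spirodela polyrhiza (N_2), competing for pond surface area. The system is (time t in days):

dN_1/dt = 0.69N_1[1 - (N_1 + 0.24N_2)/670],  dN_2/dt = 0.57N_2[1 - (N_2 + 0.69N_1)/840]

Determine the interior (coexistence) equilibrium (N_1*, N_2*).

N_1* ≈ 561, N_2* ≈ 453

Setting both brackets to zero gives the nullclines N_1 + 0.24N_2 = 670 and 0.69N_1 + N_2 = 840.
Substituting N_2 = 840 - 0.69N_1 into the first: N_1(1 - 0.24·0.69) = 670 - 0.24·840.
So N_1* = 468/0.834 = 561, and then N_2* = 840 - 0.69·561 = 453.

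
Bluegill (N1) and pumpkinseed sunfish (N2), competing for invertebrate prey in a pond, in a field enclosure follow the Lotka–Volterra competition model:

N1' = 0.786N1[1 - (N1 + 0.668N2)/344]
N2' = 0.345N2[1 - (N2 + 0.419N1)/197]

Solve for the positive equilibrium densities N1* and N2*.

Setting both brackets to zero gives the nullclines N1 + 0.668N2 = 344 and 0.419N1 + N2 = 197.
Substituting N2 = 197 - 0.419N1 into the first: N1(1 - 0.668·0.419) = 344 - 0.668·197.
So N1* = 212/0.72 = 295, and then N2* = 197 - 0.419·295 = 73.4.

N1* ≈ 295, N2* ≈ 73.4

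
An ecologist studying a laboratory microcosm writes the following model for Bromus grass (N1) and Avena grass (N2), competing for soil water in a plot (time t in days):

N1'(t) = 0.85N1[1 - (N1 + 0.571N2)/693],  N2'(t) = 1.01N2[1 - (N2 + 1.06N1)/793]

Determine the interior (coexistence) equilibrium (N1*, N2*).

N1* ≈ 608, N2* ≈ 148

Setting both brackets to zero gives the nullclines N1 + 0.571N2 = 693 and 1.06N1 + N2 = 793.
Substituting N2 = 793 - 1.06N1 into the first: N1(1 - 0.571·1.06) = 693 - 0.571·793.
So N1* = 240/0.395 = 608, and then N2* = 793 - 1.06·608 = 148.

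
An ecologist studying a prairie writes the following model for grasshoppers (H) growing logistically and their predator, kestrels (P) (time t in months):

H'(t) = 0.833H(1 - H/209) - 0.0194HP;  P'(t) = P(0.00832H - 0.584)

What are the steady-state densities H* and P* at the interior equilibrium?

H* ≈ 70.2, P* ≈ 28.5

From dP/dt = 0 with P > 0: 0.00832H* = 0.584, so H* = 70.2.
Substitute into dH/dt = 0: 0.833(1 - 70.2/209) = 0.0194P*.
The bracket is 0.664, giving P* = 0.553/0.0194 = 28.5.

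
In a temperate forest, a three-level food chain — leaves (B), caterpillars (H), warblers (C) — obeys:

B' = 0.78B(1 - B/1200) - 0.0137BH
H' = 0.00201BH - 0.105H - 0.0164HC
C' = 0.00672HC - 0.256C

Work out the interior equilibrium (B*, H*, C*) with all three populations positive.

B* ≈ 397, H* ≈ 38.1, C* ≈ 42.3

From dC/dt = 0: 0.00672H* = 0.256, so H* = 38.1.
From dB/dt = 0: 0.78(1 - B*/1200) = 0.0137·38.1, giving B* = 1200·(1 - 0.669) = 397.
From dH/dt = 0: 0.00201·397 - 0.105 = 0.0164C*, so C* = 0.693/0.0164 = 42.3.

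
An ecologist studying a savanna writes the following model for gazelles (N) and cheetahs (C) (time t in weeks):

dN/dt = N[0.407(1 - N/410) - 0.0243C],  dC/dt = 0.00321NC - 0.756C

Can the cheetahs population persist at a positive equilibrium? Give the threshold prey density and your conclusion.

Threshold N = 236; K > 236, so yes, the predator persists.

The predator equation gives dC/dt > 0 only when N > 0.756/0.00321 = 236.
Without the predator, N → K = 410. Since 410 > 236, the predator can invade and persist.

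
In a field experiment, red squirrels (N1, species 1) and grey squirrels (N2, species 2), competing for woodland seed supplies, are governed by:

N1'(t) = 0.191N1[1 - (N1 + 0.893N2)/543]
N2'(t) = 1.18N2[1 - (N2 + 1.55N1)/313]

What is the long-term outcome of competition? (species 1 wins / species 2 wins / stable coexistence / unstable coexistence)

species 1 excludes species 2

Compare the nullcline intercepts: K1/α12 = 543/0.893 = 608 > K2 = 313; K2/α21 = 313/1.55 = 202 < K1 = 543.
Since the inequalities point opposite ways, species 1 can invade but species 2 cannot.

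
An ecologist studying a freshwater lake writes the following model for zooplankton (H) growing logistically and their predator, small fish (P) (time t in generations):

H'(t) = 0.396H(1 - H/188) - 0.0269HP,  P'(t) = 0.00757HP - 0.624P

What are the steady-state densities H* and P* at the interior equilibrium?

H* ≈ 82.4, P* ≈ 8.27

From dP/dt = 0 with P > 0: 0.00757H* = 0.624, so H* = 82.4.
Substitute into dH/dt = 0: 0.396(1 - 82.4/188) = 0.0269P*.
The bracket is 0.562, giving P* = 0.222/0.0269 = 8.27.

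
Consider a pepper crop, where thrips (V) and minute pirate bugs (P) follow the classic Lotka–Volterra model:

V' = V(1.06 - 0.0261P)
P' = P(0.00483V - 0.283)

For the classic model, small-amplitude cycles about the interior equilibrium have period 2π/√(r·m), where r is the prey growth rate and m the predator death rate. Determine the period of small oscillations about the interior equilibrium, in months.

T ≈ 11.5 months

Here r = 1.06 and m = 0.283, so r·m = 0.3.
ω = √0.3 = 0.548 per month, hence T = 2π/ω ≈ 11.5 months.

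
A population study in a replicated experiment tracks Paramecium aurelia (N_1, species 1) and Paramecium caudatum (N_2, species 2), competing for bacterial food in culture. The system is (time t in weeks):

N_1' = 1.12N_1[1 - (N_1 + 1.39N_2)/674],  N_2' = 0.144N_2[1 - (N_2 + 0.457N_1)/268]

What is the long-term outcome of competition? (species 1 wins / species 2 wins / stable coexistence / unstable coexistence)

Compare the nullcline intercepts: K1/α12 = 674/1.39 = 485 > K2 = 268; K2/α21 = 268/0.457 = 586 < K1 = 674.
Since the inequalities point opposite ways, species 1 can invade but species 2 cannot.

species 1 excludes species 2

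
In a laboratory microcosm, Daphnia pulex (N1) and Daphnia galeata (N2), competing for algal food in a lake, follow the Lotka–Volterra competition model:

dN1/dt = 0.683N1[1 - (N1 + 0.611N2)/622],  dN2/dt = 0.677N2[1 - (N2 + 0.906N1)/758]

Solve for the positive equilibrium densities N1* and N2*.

N1* ≈ 356, N2* ≈ 436

Setting both brackets to zero gives the nullclines N1 + 0.611N2 = 622 and 0.906N1 + N2 = 758.
Substituting N2 = 758 - 0.906N1 into the first: N1(1 - 0.611·0.906) = 622 - 0.611·758.
So N1* = 159/0.446 = 356, and then N2* = 758 - 0.906·356 = 436.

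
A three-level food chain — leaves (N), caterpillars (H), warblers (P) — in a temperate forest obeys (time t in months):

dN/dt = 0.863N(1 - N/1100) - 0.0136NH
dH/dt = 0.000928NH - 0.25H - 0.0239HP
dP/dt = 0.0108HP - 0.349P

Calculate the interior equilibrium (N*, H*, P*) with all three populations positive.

N* ≈ 540, H* ≈ 32.3, P* ≈ 10.5

From dP/dt = 0: 0.0108H* = 0.349, so H* = 32.3.
From dN/dt = 0: 0.863(1 - N*/1100) = 0.0136·32.3, giving N* = 1100·(1 - 0.509) = 540.
From dH/dt = 0: 0.000928·540 - 0.25 = 0.0239P*, so P* = 0.251/0.0239 = 10.5.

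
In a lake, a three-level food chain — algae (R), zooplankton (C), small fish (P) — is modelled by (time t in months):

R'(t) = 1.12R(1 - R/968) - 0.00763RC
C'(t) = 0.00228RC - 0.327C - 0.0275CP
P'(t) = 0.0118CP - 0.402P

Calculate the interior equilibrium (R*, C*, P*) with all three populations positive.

From dP/dt = 0: 0.0118C* = 0.402, so C* = 34.1.
From dR/dt = 0: 1.12(1 - R*/968) = 0.00763·34.1, giving R* = 968·(1 - 0.232) = 743.
From dC/dt = 0: 0.00228·743 - 0.327 = 0.0275P*, so P* = 1.37/0.0275 = 49.7.

R* ≈ 743, C* ≈ 34.1, P* ≈ 49.7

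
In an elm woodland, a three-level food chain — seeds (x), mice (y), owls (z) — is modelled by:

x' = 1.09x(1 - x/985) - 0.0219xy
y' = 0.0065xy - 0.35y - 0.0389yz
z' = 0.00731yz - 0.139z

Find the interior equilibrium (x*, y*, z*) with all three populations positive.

x* ≈ 609, y* ≈ 19, z* ≈ 92.7

From dz/dt = 0: 0.00731y* = 0.139, so y* = 19.
From dx/dt = 0: 1.09(1 - x*/985) = 0.0219·19, giving x* = 985·(1 - 0.382) = 609.
From dy/dt = 0: 0.0065·609 - 0.35 = 0.0389z*, so z* = 3.61/0.0389 = 92.7.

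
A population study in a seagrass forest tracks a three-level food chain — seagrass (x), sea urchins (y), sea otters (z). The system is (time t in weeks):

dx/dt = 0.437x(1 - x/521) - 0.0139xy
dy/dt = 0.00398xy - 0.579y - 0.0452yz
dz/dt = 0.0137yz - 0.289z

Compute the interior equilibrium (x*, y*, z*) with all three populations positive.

From dz/dt = 0: 0.0137y* = 0.289, so y* = 21.1.
From dx/dt = 0: 0.437(1 - x*/521) = 0.0139·21.1, giving x* = 521·(1 - 0.671) = 171.
From dy/dt = 0: 0.00398·171 - 0.579 = 0.0452z*, so z* = 0.103/0.0452 = 2.28.

x* ≈ 171, y* ≈ 21.1, z* ≈ 2.28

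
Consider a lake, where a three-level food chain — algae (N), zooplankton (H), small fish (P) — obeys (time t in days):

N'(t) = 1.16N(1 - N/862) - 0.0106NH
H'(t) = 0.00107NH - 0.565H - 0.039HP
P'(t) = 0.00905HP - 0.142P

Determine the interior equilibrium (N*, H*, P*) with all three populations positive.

N* ≈ 738, H* ≈ 15.7, P* ≈ 5.77

From dP/dt = 0: 0.00905H* = 0.142, so H* = 15.7.
From dN/dt = 0: 1.16(1 - N*/862) = 0.0106·15.7, giving N* = 862·(1 - 0.143) = 738.
From dH/dt = 0: 0.00107·738 - 0.565 = 0.039P*, so P* = 0.225/0.039 = 5.77.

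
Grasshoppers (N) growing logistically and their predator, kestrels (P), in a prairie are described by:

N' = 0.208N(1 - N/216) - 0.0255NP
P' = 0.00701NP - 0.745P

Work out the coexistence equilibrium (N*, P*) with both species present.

N* ≈ 106, P* ≈ 4.14

From dP/dt = 0 with P > 0: 0.00701N* = 0.745, so N* = 106.
Substitute into dN/dt = 0: 0.208(1 - 106/216) = 0.0255P*.
The bracket is 0.508, giving P* = 0.106/0.0255 = 4.14.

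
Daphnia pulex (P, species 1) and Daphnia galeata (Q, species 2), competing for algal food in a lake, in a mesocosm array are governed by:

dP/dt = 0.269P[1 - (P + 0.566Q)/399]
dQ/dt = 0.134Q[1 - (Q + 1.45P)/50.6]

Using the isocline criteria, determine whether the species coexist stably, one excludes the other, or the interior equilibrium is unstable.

species 1 excludes species 2

Compare the nullcline intercepts: K1/α12 = 399/0.566 = 705 > K2 = 50.6; K2/α21 = 50.6/1.45 = 34.9 < K1 = 399.
Since the inequalities point opposite ways, species 1 can invade but species 2 cannot.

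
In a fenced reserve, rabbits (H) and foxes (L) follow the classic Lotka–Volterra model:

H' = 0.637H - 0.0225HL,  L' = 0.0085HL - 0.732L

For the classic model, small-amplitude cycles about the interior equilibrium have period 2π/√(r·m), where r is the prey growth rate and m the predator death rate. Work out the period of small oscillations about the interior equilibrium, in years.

Here r = 0.637 and m = 0.732, so r·m = 0.466.
ω = √0.466 = 0.683 per year, hence T = 2π/ω ≈ 9.2 years.

T ≈ 9.2 years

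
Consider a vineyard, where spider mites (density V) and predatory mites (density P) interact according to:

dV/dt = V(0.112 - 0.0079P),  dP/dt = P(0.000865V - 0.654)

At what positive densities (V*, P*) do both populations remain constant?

Set dP/dt = 0 with P > 0: 0.000865V - 0.654 = 0, so V* = 0.654/0.000865 = 756.
Set dV/dt = 0 with V > 0: 0.112 - 0.0079P = 0, so P* = 0.112/0.0079 = 14.2.

V* ≈ 756, P* ≈ 14.2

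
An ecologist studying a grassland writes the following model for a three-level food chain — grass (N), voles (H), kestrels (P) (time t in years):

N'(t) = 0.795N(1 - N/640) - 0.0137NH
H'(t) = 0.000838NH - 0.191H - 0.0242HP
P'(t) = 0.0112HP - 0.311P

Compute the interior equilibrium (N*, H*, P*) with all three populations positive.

From dP/dt = 0: 0.0112H* = 0.311, so H* = 27.8.
From dN/dt = 0: 0.795(1 - N*/640) = 0.0137·27.8, giving N* = 640·(1 - 0.479) = 334.
From dH/dt = 0: 0.000838·334 - 0.191 = 0.0242P*, so P* = 0.0887/0.0242 = 3.66.

N* ≈ 334, H* ≈ 27.8, P* ≈ 3.66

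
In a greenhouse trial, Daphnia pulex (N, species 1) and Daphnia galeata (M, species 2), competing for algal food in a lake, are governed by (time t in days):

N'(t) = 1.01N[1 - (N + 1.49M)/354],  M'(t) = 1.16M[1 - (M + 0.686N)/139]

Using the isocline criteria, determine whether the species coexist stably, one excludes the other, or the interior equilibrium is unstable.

Compare the nullcline intercepts: K1/α12 = 354/1.49 = 238 > K2 = 139; K2/α21 = 139/0.686 = 203 < K1 = 354.
Since the inequalities point opposite ways, species 1 can invade but species 2 cannot.

species 1 excludes species 2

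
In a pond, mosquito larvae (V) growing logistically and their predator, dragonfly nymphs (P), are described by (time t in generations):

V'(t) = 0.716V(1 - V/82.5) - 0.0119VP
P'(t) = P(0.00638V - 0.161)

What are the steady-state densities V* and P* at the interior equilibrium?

V* ≈ 25.2, P* ≈ 41.8

From dP/dt = 0 with P > 0: 0.00638V* = 0.161, so V* = 25.2.
Substitute into dV/dt = 0: 0.716(1 - 25.2/82.5) = 0.0119P*.
The bracket is 0.694, giving P* = 0.497/0.0119 = 41.8.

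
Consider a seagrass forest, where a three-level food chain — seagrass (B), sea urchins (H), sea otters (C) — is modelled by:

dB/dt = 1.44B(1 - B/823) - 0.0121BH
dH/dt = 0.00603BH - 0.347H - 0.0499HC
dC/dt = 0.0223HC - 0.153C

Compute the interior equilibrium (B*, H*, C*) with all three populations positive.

From dC/dt = 0: 0.0223H* = 0.153, so H* = 6.86.
From dB/dt = 0: 1.44(1 - B*/823) = 0.0121·6.86, giving B* = 823·(1 - 0.0577) = 776.
From dH/dt = 0: 0.00603·776 - 0.347 = 0.0499C*, so C* = 4.33/0.0499 = 86.8.

B* ≈ 776, H* ≈ 6.86, C* ≈ 86.8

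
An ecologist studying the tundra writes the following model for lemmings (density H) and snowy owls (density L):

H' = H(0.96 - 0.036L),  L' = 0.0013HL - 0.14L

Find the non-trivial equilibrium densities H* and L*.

Set dL/dt = 0 with L > 0: 0.0013H - 0.14 = 0, so H* = 0.14/0.0013 = 108.
Set dH/dt = 0 with H > 0: 0.96 - 0.036L = 0, so L* = 0.96/0.036 = 26.7.

H* ≈ 108, L* ≈ 26.7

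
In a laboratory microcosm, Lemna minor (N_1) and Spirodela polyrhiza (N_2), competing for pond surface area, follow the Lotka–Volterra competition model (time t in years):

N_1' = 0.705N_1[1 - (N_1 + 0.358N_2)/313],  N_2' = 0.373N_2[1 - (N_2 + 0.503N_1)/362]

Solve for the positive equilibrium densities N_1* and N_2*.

Setting both brackets to zero gives the nullclines N_1 + 0.358N_2 = 313 and 0.503N_1 + N_2 = 362.
Substituting N_2 = 362 - 0.503N_1 into the first: N_1(1 - 0.358·0.503) = 313 - 0.358·362.
So N_1* = 183/0.82 = 224, and then N_2* = 362 - 0.503·224 = 249.

N_1* ≈ 224, N_2* ≈ 249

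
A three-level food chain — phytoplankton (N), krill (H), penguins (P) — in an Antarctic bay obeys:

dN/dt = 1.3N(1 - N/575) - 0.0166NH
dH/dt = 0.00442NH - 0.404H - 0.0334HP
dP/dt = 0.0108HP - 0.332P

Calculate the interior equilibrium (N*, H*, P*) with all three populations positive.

N* ≈ 349, H* ≈ 30.7, P* ≈ 34.1

From dP/dt = 0: 0.0108H* = 0.332, so H* = 30.7.
From dN/dt = 0: 1.3(1 - N*/575) = 0.0166·30.7, giving N* = 575·(1 - 0.393) = 349.
From dH/dt = 0: 0.00442·349 - 0.404 = 0.0334P*, so P* = 1.14/0.0334 = 34.1.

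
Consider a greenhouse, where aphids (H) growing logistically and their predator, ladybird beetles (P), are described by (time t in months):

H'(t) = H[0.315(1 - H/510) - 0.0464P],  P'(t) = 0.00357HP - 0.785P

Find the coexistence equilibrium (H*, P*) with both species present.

H* ≈ 220, P* ≈ 3.86

From dP/dt = 0 with P > 0: 0.00357H* = 0.785, so H* = 220.
Substitute into dH/dt = 0: 0.315(1 - 220/510) = 0.0464P*.
The bracket is 0.569, giving P* = 0.179/0.0464 = 3.86.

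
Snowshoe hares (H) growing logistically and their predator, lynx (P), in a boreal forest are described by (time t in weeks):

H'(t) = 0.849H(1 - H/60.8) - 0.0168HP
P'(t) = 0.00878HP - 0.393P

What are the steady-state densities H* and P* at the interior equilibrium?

H* ≈ 44.8, P* ≈ 13.3

From dP/dt = 0 with P > 0: 0.00878H* = 0.393, so H* = 44.8.
Substitute into dH/dt = 0: 0.849(1 - 44.8/60.8) = 0.0168P*.
The bracket is 0.264, giving P* = 0.224/0.0168 = 13.3.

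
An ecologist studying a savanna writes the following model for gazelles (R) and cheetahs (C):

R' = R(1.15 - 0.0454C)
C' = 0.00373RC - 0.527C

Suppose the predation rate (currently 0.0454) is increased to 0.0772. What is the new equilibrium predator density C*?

C* ≈ 14.9

At the interior fixed point, setting dR/dt = 0 with R > 0 fixes C* = (prey growth rate)/(RC coefficient) — independent of the other coefficients.
With the change, C* = 1.15/0.0772 = 14.9; it falls from 25.3.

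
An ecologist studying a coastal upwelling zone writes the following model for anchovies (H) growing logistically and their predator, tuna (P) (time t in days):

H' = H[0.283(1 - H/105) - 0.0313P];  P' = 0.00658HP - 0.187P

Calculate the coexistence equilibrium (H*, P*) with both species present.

H* ≈ 28.4, P* ≈ 6.59

From dP/dt = 0 with P > 0: 0.00658H* = 0.187, so H* = 28.4.
Substitute into dH/dt = 0: 0.283(1 - 28.4/105) = 0.0313P*.
The bracket is 0.729, giving P* = 0.206/0.0313 = 6.59.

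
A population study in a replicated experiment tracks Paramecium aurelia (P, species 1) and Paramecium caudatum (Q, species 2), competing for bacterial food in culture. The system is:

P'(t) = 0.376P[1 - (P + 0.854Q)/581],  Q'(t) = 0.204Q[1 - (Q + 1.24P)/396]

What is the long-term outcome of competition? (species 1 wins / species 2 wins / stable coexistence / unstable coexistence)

species 1 excludes species 2

Compare the nullcline intercepts: K1/α12 = 581/0.854 = 680 > K2 = 396; K2/α21 = 396/1.24 = 319 < K1 = 581.
Since the inequalities point opposite ways, species 1 can invade but species 2 cannot.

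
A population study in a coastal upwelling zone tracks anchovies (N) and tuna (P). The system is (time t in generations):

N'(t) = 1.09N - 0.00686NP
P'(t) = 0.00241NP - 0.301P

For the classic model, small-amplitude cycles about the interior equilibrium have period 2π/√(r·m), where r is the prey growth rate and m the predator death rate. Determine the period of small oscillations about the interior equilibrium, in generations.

T ≈ 11 generations

Here r = 1.09 and m = 0.301, so r·m = 0.328.
ω = √0.328 = 0.573 per generation, hence T = 2π/ω ≈ 11 generations.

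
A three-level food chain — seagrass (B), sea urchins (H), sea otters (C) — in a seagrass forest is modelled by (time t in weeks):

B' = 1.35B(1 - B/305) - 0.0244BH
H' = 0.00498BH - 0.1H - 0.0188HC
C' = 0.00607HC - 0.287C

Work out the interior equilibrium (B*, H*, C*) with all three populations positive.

B* ≈ 44.4, H* ≈ 47.3, C* ≈ 6.43

From dC/dt = 0: 0.00607H* = 0.287, so H* = 47.3.
From dB/dt = 0: 1.35(1 - B*/305) = 0.0244·47.3, giving B* = 305·(1 - 0.855) = 44.4.
From dH/dt = 0: 0.00498·44.4 - 0.1 = 0.0188C*, so C* = 0.121/0.0188 = 6.43.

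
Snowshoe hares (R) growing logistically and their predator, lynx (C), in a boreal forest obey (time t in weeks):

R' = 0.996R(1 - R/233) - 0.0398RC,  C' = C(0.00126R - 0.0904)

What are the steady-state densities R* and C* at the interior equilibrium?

R* ≈ 71.7, C* ≈ 17.3

From dC/dt = 0 with C > 0: 0.00126R* = 0.0904, so R* = 71.7.
Substitute into dR/dt = 0: 0.996(1 - 71.7/233) = 0.0398C*.
The bracket is 0.692, giving C* = 0.689/0.0398 = 17.3.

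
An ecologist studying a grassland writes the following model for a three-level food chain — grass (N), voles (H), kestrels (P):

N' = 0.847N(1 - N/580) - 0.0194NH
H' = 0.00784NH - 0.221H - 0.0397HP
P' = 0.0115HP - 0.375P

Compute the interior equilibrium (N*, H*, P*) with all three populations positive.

N* ≈ 147, H* ≈ 32.6, P* ≈ 23.4

From dP/dt = 0: 0.0115H* = 0.375, so H* = 32.6.
From dN/dt = 0: 0.847(1 - N*/580) = 0.0194·32.6, giving N* = 580·(1 - 0.747) = 147.
From dH/dt = 0: 0.00784·147 - 0.221 = 0.0397P*, so P* = 0.93/0.0397 = 23.4.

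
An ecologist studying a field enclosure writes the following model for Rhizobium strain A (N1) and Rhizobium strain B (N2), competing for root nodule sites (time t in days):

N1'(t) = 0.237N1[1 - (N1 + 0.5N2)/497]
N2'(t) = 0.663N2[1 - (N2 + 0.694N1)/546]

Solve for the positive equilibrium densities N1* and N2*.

N1* ≈ 343, N2* ≈ 308

Setting both brackets to zero gives the nullclines N1 + 0.5N2 = 497 and 0.694N1 + N2 = 546.
Substituting N2 = 546 - 0.694N1 into the first: N1(1 - 0.5·0.694) = 497 - 0.5·546.
So N1* = 224/0.653 = 343, and then N2* = 546 - 0.694·343 = 308.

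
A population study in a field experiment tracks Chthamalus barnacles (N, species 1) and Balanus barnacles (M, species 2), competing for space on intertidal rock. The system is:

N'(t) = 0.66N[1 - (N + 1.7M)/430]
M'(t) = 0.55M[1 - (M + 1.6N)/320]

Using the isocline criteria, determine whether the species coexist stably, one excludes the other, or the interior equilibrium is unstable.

Compare the nullcline intercepts: K1/α12 = 430/1.7 = 253 < K2 = 320; K2/α21 = 320/1.6 = 200 < K1 = 430.
Since both are reversed, neither can invade when rare; the interior point is a saddle.

unstable coexistence (outcome depends on initial conditions)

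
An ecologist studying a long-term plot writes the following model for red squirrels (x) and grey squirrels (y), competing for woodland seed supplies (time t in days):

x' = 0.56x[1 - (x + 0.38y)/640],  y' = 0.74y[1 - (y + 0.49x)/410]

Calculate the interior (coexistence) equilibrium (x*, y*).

x* ≈ 595, y* ≈ 118

Setting both brackets to zero gives the nullclines x + 0.38y = 640 and 0.49x + y = 410.
Substituting y = 410 - 0.49x into the first: x(1 - 0.38·0.49) = 640 - 0.38·410.
So x* = 484/0.814 = 595, and then y* = 410 - 0.49·595 = 118.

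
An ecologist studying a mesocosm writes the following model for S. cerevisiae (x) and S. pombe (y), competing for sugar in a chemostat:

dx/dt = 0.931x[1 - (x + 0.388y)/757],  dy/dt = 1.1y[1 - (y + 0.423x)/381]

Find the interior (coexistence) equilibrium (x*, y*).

Setting both brackets to zero gives the nullclines x + 0.388y = 757 and 0.423x + y = 381.
Substituting y = 381 - 0.423x into the first: x(1 - 0.388·0.423) = 757 - 0.388·381.
So x* = 609/0.836 = 729, and then y* = 381 - 0.423·729 = 72.7.

x* ≈ 729, y* ≈ 72.7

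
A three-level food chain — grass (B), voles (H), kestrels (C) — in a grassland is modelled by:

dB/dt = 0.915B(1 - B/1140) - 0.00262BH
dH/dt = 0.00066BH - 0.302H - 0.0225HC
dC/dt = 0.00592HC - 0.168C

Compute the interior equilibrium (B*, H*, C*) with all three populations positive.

B* ≈ 1050, H* ≈ 28.4, C* ≈ 17.3

From dC/dt = 0: 0.00592H* = 0.168, so H* = 28.4.
From dB/dt = 0: 0.915(1 - B*/1140) = 0.00262·28.4, giving B* = 1140·(1 - 0.0813) = 1050.
From dH/dt = 0: 0.00066·1050 - 0.302 = 0.0225C*, so C* = 0.389/0.0225 = 17.3.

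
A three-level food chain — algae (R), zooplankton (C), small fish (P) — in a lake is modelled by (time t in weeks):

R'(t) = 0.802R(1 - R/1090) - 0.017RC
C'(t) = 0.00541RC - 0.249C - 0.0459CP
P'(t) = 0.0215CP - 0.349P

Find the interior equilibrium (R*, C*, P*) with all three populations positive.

From dP/dt = 0: 0.0215C* = 0.349, so C* = 16.2.
From dR/dt = 0: 0.802(1 - R*/1090) = 0.017·16.2, giving R* = 1090·(1 - 0.344) = 715.
From dC/dt = 0: 0.00541·715 - 0.249 = 0.0459P*, so P* = 3.62/0.0459 = 78.8.

R* ≈ 715, C* ≈ 16.2, P* ≈ 78.8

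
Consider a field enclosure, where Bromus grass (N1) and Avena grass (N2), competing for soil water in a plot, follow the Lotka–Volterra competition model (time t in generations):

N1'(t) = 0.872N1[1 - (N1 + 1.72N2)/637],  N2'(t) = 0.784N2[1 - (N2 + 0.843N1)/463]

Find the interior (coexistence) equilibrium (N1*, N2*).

Setting both brackets to zero gives the nullclines N1 + 1.72N2 = 637 and 0.843N1 + N2 = 463.
Substituting N2 = 463 - 0.843N1 into the first: N1(1 - 1.72·0.843) = 637 - 1.72·463.
So N1* = -159/-0.45 = 354, and then N2* = 463 - 0.843·354 = 164.

N1* ≈ 354, N2* ≈ 164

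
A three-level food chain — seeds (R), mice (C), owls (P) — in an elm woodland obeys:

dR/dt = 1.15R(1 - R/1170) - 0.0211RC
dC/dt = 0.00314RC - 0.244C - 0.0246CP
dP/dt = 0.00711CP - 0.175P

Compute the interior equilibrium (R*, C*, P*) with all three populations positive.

R* ≈ 642, C* ≈ 24.6, P* ≈ 72

From dP/dt = 0: 0.00711C* = 0.175, so C* = 24.6.
From dR/dt = 0: 1.15(1 - R*/1170) = 0.0211·24.6, giving R* = 1170·(1 - 0.452) = 642.
From dC/dt = 0: 0.00314·642 - 0.244 = 0.0246P*, so P* = 1.77/0.0246 = 72.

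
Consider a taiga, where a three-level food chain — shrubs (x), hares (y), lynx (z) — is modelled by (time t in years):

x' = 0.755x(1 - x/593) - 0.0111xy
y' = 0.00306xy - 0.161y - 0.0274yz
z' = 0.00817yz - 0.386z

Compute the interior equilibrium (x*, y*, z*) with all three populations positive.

From dz/dt = 0: 0.00817y* = 0.386, so y* = 47.2.
From dx/dt = 0: 0.755(1 - x*/593) = 0.0111·47.2, giving x* = 593·(1 - 0.695) = 181.
From dy/dt = 0: 0.00306·181 - 0.161 = 0.0274z*, so z* = 0.393/0.0274 = 14.3.

x* ≈ 181, y* ≈ 47.2, z* ≈ 14.3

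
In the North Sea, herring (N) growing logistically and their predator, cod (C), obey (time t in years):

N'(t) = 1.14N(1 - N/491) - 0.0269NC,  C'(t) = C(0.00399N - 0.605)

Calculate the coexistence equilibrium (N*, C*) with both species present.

From dC/dt = 0 with C > 0: 0.00399N* = 0.605, so N* = 152.
Substitute into dN/dt = 0: 1.14(1 - 152/491) = 0.0269C*.
The bracket is 0.691, giving C* = 0.788/0.0269 = 29.3.

N* ≈ 152, C* ≈ 29.3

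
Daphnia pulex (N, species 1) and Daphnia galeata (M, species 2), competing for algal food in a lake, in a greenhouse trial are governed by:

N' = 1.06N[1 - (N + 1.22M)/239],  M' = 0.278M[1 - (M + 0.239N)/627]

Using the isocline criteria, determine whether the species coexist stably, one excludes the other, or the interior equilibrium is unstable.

species 2 excludes species 1

Compare the nullcline intercepts: K1/α12 = 239/1.22 = 196 < K2 = 627; K2/α21 = 627/0.239 = 2620 > K1 = 239.
Since the inequalities point opposite ways, species 2 can invade but species 1 cannot.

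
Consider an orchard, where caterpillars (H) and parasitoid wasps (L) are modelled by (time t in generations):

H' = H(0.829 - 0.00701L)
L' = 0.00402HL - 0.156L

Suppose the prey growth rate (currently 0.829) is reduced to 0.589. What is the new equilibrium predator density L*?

L* ≈ 84

At the interior fixed point, setting dH/dt = 0 with H > 0 fixes L* = (prey growth rate)/(HL coefficient) — independent of the other coefficients.
With the change, L* = 0.589/0.00701 = 84; it falls from 118.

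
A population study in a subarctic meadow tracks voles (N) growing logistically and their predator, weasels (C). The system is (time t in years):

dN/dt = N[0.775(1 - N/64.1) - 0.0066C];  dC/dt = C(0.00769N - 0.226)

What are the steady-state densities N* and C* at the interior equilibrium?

From dC/dt = 0 with C > 0: 0.00769N* = 0.226, so N* = 29.4.
Substitute into dN/dt = 0: 0.775(1 - 29.4/64.1) = 0.0066C*.
The bracket is 0.542, giving C* = 0.42/0.0066 = 63.6.

N* ≈ 29.4, C* ≈ 63.6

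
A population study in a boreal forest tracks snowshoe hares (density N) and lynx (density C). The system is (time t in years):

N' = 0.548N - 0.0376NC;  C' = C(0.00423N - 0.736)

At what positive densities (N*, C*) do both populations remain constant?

Set dC/dt = 0 with C > 0: 0.00423N - 0.736 = 0, so N* = 0.736/0.00423 = 174.
Set dN/dt = 0 with N > 0: 0.548 - 0.0376C = 0, so C* = 0.548/0.0376 = 14.6.

N* ≈ 174, C* ≈ 14.6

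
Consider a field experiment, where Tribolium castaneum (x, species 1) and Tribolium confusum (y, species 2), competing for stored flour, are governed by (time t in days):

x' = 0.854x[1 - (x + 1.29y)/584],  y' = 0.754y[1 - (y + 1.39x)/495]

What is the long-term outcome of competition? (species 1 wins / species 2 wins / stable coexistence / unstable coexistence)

unstable coexistence (outcome depends on initial conditions)

Compare the nullcline intercepts: K1/α12 = 584/1.29 = 453 < K2 = 495; K2/α21 = 495/1.39 = 356 < K1 = 584.
Since both are reversed, neither can invade when rare; the interior point is a saddle.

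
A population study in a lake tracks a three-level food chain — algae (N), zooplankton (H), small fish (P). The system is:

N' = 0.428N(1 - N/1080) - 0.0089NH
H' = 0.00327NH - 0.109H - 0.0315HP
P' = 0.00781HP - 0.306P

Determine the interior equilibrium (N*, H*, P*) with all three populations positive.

From dP/dt = 0: 0.00781H* = 0.306, so H* = 39.2.
From dN/dt = 0: 0.428(1 - N*/1080) = 0.0089·39.2, giving N* = 1080·(1 - 0.815) = 200.
From dH/dt = 0: 0.00327·200 - 0.109 = 0.0315P*, so P* = 0.545/0.0315 = 17.3.

N* ≈ 200, H* ≈ 39.2, P* ≈ 17.3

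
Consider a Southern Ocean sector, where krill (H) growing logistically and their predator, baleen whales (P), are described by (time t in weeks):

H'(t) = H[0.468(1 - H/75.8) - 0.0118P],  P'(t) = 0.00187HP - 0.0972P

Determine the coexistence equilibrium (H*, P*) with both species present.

From dP/dt = 0 with P > 0: 0.00187H* = 0.0972, so H* = 52.
Substitute into dH/dt = 0: 0.468(1 - 52/75.8) = 0.0118P*.
The bracket is 0.314, giving P* = 0.147/0.0118 = 12.5.

H* ≈ 52, P* ≈ 12.5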